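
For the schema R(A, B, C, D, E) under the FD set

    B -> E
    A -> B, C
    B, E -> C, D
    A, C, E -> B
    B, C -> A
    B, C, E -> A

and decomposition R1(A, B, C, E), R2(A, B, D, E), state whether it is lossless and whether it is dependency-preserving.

lossless and dependency-preserving

Lossless test: (A, B, E)⁺ = {A, B, C, D, E}, which contains all of one fragment — lossless.
Dependency preservation: B, E → C, D is not contained in any single fragment, but the restricted closure of its left-hand side across the fragments still reaches the right-hand side; the remaining FDs each lie inside some fragment. All dependencies are preserved.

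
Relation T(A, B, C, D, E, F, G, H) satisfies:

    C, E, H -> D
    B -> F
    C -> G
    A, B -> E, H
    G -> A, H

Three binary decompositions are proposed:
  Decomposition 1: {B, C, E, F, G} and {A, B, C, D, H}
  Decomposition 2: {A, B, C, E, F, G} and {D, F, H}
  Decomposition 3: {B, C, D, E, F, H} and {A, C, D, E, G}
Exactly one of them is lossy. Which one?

Decomposition 2

Decomposition 1: common = {B, C}, closure = {A, B, C, D, E, F, G, H} → lossless.
Decomposition 2: common = {F}, closure = {F} → lossy.
Decomposition 3: common = {C, D, E}, closure = {A, C, D, E, G, H} → lossless.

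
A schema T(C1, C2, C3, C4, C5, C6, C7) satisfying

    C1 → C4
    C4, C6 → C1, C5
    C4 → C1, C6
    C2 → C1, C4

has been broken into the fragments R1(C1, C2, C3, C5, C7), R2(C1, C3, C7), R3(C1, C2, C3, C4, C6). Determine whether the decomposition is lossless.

Chase test. Columns are C1, C2, C3, C4, C5, C6, C7; row i has aⱼ where attribute j ∈ Ri, else bᵢⱼ.
Initial tableau (one row per fragment):
  row 1: a1 a2 a3 b14 a5 b16 a7
  row 2: a1 b22 a3 b24 b25 b26 a7
  row 3: a1 a2 a3 a4 b35 a6 b37
Rows 1 and 2 agree on C1; apply C1→C4 and equate their C4 entries.
Rows 1 and 3 agree on C1; apply C1→C4 and equate their C4 entries.
Rows 1 and 2 agree on C4; apply C4→C1, C6 and equate their C1, C6 entries.
Rows 1 and 3 agree on C4; apply C4→C1, C6 and equate their C1, C6 entries.
Rows 1 and 2 agree on C4, C6; apply C4, C6→C1, C5 and equate their C1, C5 entries.
Rows 1 and 3 agree on C4, C6; apply C4, C6→C1, C5 and equate their C1, C5 entries.
Row 1 is now all distinguished symbols — the join is lossless.

Yes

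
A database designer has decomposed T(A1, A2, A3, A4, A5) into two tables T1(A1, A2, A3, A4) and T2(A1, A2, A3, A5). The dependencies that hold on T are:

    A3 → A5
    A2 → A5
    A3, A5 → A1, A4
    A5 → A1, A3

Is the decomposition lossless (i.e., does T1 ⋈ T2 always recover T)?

Common attributes: T1 ∩ T2 = {A1, A2, A3}.
Closure of {A1, A2, A3}: A3 → A5 applies, adding A5; A3, A5 → A1, A4 applies, adding A4. So (A1, A2, A3)⁺ = {A1, A2, A3, A4, A5}.
This closure contains every attribute of T1, so T1 ∩ T2 → T1. The join is lossless.

Yes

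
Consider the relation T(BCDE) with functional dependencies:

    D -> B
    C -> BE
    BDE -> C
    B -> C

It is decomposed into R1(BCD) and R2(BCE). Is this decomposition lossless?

Common attributes: R1 ∩ R2 = {BC}.
Closure of {BC}: C → BE applies, adding E. So (BC)⁺ = {BCE}.
This closure contains every attribute of R2, so R1 ∩ R2 → R2. The join is lossless.

Yes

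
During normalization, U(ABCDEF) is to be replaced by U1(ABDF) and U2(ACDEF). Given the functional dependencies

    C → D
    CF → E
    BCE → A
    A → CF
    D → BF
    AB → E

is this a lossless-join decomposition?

Yes

Common attributes: U1 ∩ U2 = {ADF}.
Closure of {ADF}: A → CF applies, adding C; D → BF applies, adding B; AB → E applies, adding E. So (ADF)⁺ = {ABCDEF}.
This closure contains every attribute of U1, so U1 ∩ U2 → U1. The join is lossless.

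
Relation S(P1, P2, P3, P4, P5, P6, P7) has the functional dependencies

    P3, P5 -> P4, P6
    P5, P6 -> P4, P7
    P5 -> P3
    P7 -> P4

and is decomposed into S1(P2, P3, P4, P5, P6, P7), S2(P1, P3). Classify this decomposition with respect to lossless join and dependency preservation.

Lossless test: (P3)⁺ = {P3}, which is a superkey of neither fragment — lossy.
Dependency preservation: every FD's attributes lie within a single fragment, so each can be enforced locally — preserved.

lossy but dependency-preserving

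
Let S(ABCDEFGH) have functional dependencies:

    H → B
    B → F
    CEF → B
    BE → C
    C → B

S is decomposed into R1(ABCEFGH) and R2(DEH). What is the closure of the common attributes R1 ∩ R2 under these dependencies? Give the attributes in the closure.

BCEFH

R1 ∩ R2 = {EH}.
H → B applies, adding B
B → F applies, adding F
BE → C applies, adding C
Closure: {BCEFH}.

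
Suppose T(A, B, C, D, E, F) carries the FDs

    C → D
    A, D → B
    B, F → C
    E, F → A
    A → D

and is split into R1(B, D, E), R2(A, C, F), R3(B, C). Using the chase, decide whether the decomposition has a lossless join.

No

Chase test. Columns are A, B, C, D, E, F; row i has aⱼ where attribute j ∈ Ri, else bᵢⱼ.
Initial tableau (one row per fragment):
  row 1: b11 a2 b13 a4 a5 b16
  row 2: a1 b22 a3 b24 b25 a6
  row 3: b31 a2 a3 b34 b35 b36
Rows 2 and 3 agree on C; apply C→D and equate their D entries.
No row becomes fully distinguished — the join is lossy.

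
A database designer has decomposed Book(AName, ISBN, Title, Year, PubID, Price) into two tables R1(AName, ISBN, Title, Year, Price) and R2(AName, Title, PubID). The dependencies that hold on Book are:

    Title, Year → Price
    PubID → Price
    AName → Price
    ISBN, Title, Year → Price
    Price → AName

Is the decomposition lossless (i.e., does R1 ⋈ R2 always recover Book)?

Common attributes: R1 ∩ R2 = {AName, Title}.
Closure of {AName, Title}: AName → Price applies, adding Price. So (AName, Title)⁺ = {AName, Title, Price}.
The closure contains neither all of R1 = {AName, ISBN, Title, Year, Price} nor all of R2 = {AName, Title, PubID}, so the common attributes are not a superkey of either fragment. The join is lossy.

No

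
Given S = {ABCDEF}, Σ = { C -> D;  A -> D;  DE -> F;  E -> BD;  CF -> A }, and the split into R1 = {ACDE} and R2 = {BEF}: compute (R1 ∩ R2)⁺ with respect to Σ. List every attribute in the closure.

BDEF

R1 ∩ R2 = {E}.
E → BD applies, adding BD
DE → F applies, adding F
Closure: {BDEF}.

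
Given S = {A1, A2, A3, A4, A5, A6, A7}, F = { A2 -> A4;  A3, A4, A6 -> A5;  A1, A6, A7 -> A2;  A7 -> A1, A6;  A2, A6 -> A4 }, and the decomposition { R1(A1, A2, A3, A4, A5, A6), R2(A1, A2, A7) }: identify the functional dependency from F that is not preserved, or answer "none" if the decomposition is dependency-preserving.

Check A7 → A1, A6: no single fragment contains all of {A1, A6, A7}, and the restricted closure of {A7} across the fragments never reaches {A1, A6}.
A2 → A4 is preserved.
A3, A4, A6 → A5 is preserved.
A1, A6, A7 → A2 is preserved.
A2, A6 → A4 is preserved.

A7 -> A1, A6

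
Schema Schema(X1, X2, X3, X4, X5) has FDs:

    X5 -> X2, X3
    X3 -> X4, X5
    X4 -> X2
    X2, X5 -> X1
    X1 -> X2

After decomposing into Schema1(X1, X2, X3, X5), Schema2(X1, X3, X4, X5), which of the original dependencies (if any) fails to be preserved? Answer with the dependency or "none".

Check X4 → X2: no single fragment contains all of {X2, X4}, and the restricted closure of {X4} across the fragments never reaches {X2}.
X5 → X2, X3 is preserved.
X3 → X4, X5 is preserved.
X2, X5 → X1 is preserved.
X1 → X2 is preserved.

X4 -> X2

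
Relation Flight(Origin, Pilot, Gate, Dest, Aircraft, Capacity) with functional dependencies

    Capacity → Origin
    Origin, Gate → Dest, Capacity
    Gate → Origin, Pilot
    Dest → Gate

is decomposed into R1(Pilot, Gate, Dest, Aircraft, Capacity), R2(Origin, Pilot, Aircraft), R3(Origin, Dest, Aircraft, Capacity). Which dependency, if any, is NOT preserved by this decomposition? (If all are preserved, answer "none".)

Capacity → Origin lies within R3.
Origin, Gate → Dest, Capacity: restricted closure across fragments reaches Dest, Capacity.
Gate → Origin, Pilot: restricted closure across fragments reaches Origin, Pilot.
Dest → Gate lies within R1.
Every dependency is enforceable on the fragments, so the decomposition is dependency-preserving.

none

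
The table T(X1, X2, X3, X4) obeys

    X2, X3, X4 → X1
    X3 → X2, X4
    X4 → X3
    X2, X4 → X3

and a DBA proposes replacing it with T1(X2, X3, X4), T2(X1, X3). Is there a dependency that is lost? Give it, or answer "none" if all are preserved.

none

X2, X3, X4 → X1: restricted closure across fragments reaches X1.
X3 → X2, X4 lies within T1.
X4 → X3 lies within T1.
X2, X4 → X3 lies within T1.
Every dependency is enforceable on the fragments, so the decomposition is dependency-preserving.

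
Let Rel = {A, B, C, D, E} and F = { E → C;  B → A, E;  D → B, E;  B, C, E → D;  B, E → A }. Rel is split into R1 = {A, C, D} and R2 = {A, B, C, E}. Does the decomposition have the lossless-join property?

No

Common attributes: R1 ∩ R2 = {A, C}.
No dependency enlarges {A, C}, so (A, C)⁺ = {A, C}.
The closure contains neither all of R1 = {A, C, D} nor all of R2 = {A, B, C, E}, so the common attributes are not a superkey of either fragment. The join is lossy.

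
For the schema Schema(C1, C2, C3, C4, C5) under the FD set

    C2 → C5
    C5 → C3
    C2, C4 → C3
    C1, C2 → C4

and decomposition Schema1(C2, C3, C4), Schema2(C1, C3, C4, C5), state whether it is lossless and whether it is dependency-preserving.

lossy and not dependency-preserving

Lossless test: (C3, C4)⁺ = {C3, C4}, which is a superkey of neither fragment — lossy.
Dependency preservation: the restricted closure of {C2} across the fragments never reaches {C5}, so C2 → C5 cannot be enforced without a join — not preserved.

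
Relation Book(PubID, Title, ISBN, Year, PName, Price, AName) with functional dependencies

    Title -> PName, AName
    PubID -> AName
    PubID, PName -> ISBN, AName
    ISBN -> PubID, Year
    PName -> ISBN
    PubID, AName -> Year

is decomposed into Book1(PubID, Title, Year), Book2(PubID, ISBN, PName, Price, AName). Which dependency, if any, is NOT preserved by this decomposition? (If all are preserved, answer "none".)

Check Title → PName, AName: no single fragment contains all of {Title, PName, AName}, and the restricted closure of {Title} across the fragments never reaches {PName, AName}.
PubID → AName is preserved.
PubID, PName → ISBN, AName is preserved.
ISBN → PubID, Year is preserved.
PName → ISBN is preserved.
PubID, AName → Year is preserved.

Title -> PName, AName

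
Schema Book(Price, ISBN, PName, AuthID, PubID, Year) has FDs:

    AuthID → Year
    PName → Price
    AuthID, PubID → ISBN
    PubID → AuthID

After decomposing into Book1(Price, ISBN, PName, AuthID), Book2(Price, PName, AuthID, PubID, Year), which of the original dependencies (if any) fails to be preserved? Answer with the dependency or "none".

AuthID, PubID → ISBN

Check AuthID, PubID → ISBN: no single fragment contains all of {ISBN, AuthID, PubID}, and the restricted closure of {AuthID, PubID} across the fragments never reaches {ISBN}.
AuthID → Year is preserved.
PName → Price is preserved.
PubID → AuthID is preserved.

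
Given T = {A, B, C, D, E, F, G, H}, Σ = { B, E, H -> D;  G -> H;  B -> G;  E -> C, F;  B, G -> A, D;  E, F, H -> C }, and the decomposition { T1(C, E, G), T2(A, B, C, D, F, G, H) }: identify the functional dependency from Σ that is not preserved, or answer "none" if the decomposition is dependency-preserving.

E -> C, F

Check E → C, F: no single fragment contains all of {C, E, F}, and the restricted closure of {E} across the fragments never reaches {C, F}.
B, E, H → D is preserved.
G → H is preserved.
B → G is preserved.
B, G → A, D is preserved.
E, F, H → C is preserved.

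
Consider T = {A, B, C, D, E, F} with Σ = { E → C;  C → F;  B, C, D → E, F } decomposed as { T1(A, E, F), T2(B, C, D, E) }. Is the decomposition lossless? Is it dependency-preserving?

lossy and not dependency-preserving

Lossless test: (E)⁺ = {C, E, F}, which is a superkey of neither fragment — lossy.
Dependency preservation: the restricted closure of {C} across the fragments never reaches {F}, so C → F cannot be enforced without a join — not preserved.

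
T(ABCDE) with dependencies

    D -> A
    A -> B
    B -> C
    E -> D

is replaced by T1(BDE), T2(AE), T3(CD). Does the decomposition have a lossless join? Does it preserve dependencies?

Lossless test (chase): Rows 1 and 3 agree on D; apply D→A and equate their A entries. Rows 1 and 3 agree on A; apply A→B and equate their B entries. Rows 1 and 3 agree on B; apply B→C and equate their C entries. Rows 1 and 2 agree on E; apply E→D and equate their D entries. Rows 1 and 2 agree on D; apply D→A and equate their A entries. Rows 1 and 2 agree on A; apply A→B and equate their B entries. Rows 1 and 2 agree on B; apply B→C and equate their C entries. Row 1 is now all distinguished symbols — the join is lossless.
Dependency preservation: the restricted closure of {D} across the fragments never reaches {A}, so D → A cannot be enforced without a join — not preserved.

lossless but not dependency-preserving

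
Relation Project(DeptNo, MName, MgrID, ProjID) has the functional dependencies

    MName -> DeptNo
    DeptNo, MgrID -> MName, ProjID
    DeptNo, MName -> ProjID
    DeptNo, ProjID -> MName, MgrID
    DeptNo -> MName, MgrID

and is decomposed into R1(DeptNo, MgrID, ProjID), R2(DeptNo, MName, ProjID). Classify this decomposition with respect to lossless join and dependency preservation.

lossless and dependency-preserving

Lossless test: (DeptNo, ProjID)⁺ = {DeptNo, MName, MgrID, ProjID}, which contains all of one fragment — lossless.
Dependency preservation: DeptNo, MgrID → MName, ProjID; DeptNo, ProjID → MName, MgrID; DeptNo → MName, MgrID are not contained in any single fragment, but the restricted closure of each left-hand side across the fragments still reaches the right-hand side; the remaining FDs each lie inside some fragment. All dependencies are preserved.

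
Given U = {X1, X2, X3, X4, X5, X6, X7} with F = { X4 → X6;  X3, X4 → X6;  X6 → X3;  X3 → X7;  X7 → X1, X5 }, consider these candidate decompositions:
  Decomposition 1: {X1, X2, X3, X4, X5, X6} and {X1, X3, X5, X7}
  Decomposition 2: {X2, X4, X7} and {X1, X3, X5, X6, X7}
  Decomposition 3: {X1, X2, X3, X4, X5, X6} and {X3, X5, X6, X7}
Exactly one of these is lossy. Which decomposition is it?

Decomposition 1: common = {X1, X3, X5}, closure = {X1, X3, X5, X7} → lossless.
Decomposition 2: common = {X7}, closure = {X1, X5, X7} → lossy.
Decomposition 3: common = {X3, X5, X6}, closure = {X1, X3, X5, X6, X7} → lossless.

Decomposition 2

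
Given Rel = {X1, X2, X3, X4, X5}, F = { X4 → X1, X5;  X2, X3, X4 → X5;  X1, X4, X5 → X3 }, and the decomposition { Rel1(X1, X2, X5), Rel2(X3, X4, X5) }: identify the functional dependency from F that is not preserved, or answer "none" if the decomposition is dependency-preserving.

X4 → X1, X5

Check X4 → X1, X5: no single fragment contains all of {X1, X4, X5}, and the restricted closure of {X4} across the fragments never reaches {X1, X5}.
X2, X3, X4 → X5 is preserved.
X1, X4, X5 → X3 is preserved.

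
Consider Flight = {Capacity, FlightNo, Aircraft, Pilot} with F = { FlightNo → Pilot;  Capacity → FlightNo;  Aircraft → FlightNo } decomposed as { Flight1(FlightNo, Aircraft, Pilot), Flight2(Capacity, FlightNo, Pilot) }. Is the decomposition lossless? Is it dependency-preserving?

Lossless test: (FlightNo, Pilot)⁺ = {FlightNo, Pilot}, which is a superkey of neither fragment — lossy.
Dependency preservation: every FD's attributes lie within a single fragment, so each can be enforced locally — preserved.

lossy but dependency-preserving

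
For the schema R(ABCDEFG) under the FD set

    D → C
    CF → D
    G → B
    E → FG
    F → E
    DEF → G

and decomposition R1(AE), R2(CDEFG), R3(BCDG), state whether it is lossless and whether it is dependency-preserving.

Lossless test (chase): Rows 2 and 3 agree on G; apply G→B and equate their B entries. Rows 1 and 2 agree on E; apply E→FG and equate their FG entries. Rows 1 and 2 agree on G; apply G→B and equate their B entries. No row becomes fully distinguished — the join is lossy.
Dependency preservation: every FD's attributes lie within a single fragment, so each can be enforced locally — preserved.

lossy but dependency-preserving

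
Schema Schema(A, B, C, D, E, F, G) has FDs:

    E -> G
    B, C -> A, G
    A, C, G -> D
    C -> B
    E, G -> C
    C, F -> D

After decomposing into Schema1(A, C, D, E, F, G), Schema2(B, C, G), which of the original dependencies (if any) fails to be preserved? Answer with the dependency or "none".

none

E → G lies within Schema1.
B, C → A, G: restricted closure across fragments reaches A, G.
A, C, G → D lies within Schema1.
C → B lies within Schema2.
E, G → C lies within Schema1.
C, F → D lies within Schema1.
Every dependency is enforceable on the fragments, so the decomposition is dependency-preserving.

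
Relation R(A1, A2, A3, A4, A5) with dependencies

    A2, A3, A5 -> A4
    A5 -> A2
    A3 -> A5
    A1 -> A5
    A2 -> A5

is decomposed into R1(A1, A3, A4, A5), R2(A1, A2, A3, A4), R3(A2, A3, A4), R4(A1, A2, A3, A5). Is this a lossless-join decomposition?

Yes

Chase test. Columns are A1, A2, A3, A4, A5; row i has aⱼ where attribute j ∈ Ri, else bᵢⱼ.
Initial tableau (one row per fragment):
  row 1: a1 b12 a3 a4 a5
  row 2: a1 a2 a3 a4 b25
  row 3: b31 a2 a3 a4 b35
  row 4: a1 a2 a3 b44 a5
Rows 1 and 4 agree on A5; apply A5→A2 and equate their A2 entries.
Rows 1 and 2 agree on A3; apply A3→A5 and equate their A5 entries.
Rows 1 and 3 agree on A3; apply A3→A5 and equate their A5 entries.
Rows 1 and 4 agree on A2, A3, A5; apply A2, A3, A5→A4 and equate their A4 entries.
Row 1 is now all distinguished symbols — the join is lossless.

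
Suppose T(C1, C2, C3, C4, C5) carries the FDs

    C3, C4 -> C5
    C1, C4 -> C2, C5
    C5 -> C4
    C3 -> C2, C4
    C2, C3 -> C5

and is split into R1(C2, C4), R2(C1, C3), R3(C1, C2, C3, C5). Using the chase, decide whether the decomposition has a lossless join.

Chase test. Columns are C1, C2, C3, C4, C5; row i has aⱼ where attribute j ∈ Ri, else bᵢⱼ.
Initial tableau (one row per fragment):
  row 1: b11 a2 b13 a4 b15
  row 2: a1 b22 a3 b24 b25
  row 3: a1 a2 a3 b34 a5
Rows 2 and 3 agree on C3; apply C3→C2, C4 and equate their C2, C4 entries.
Rows 2 and 3 agree on C2, C3; apply C2, C3→C5 and equate their C5 entries.
No row becomes fully distinguished — the join is lossy.

No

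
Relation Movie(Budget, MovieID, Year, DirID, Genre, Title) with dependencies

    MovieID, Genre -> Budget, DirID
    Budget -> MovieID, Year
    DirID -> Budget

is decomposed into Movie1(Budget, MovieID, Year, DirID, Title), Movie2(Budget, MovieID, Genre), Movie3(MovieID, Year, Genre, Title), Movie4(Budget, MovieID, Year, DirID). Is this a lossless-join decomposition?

Chase test. Columns are Budget, MovieID, Year, DirID, Genre, Title; row i has aⱼ where attribute j ∈ Moviei, else bᵢⱼ.
Initial tableau (one row per fragment):
  row 1: a1 a2 a3 a4 b15 a6
  row 2: a1 a2 b23 b24 a5 b26
  row 3: b31 a2 a3 b34 a5 a6
  row 4: a1 a2 a3 a4 b45 b46
Rows 2 and 3 agree on MovieID, Genre; apply MovieID, Genre→Budget, DirID and equate their Budget, DirID entries.
Rows 1 and 2 agree on Budget; apply Budget→MovieID, Year and equate their MovieID, Year entries.
No row becomes fully distinguished — the join is lossy.

No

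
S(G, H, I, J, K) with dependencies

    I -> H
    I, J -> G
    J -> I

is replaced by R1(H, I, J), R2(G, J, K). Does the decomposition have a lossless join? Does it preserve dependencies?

lossless and dependency-preserving

Lossless test: (J)⁺ = {G, H, I, J}, which contains all of one fragment — lossless.
Dependency preservation: I, J → G is not contained in any single fragment, but the restricted closure of its left-hand side across the fragments still reaches the right-hand side; the remaining FDs each lie inside some fragment. All dependencies are preserved.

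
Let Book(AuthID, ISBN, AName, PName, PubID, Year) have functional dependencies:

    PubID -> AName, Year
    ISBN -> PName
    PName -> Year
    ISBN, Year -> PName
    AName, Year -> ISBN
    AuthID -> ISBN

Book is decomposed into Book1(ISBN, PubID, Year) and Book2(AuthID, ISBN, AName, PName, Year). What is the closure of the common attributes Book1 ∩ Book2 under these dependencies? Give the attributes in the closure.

Book1 ∩ Book2 = {ISBN, Year}.
ISBN → PName applies, adding PName
Closure: {ISBN, PName, Year}.

ISBN, PName, Year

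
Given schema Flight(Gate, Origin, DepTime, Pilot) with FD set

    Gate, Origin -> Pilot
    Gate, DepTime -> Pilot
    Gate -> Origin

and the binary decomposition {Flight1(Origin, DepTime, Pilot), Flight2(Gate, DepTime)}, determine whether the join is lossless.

No

Common attributes: Flight1 ∩ Flight2 = {DepTime}.
No dependency enlarges {DepTime}, so (DepTime)⁺ = {DepTime}.
The closure contains neither all of Flight1 = {Origin, DepTime, Pilot} nor all of Flight2 = {Gate, DepTime}, so the common attributes are not a superkey of either fragment. The join is lossy.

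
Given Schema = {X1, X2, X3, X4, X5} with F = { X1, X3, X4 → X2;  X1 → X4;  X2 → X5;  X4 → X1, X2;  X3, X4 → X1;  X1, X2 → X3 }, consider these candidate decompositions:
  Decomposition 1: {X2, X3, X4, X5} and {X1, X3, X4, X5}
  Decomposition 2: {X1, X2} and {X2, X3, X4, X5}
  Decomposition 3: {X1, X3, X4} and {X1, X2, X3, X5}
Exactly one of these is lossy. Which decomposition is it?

Decomposition 2

Decomposition 1: common = {X3, X4, X5}, closure = {X1, X2, X3, X4, X5} → lossless.
Decomposition 2: common = {X2}, closure = {X2, X5} → lossy.
Decomposition 3: common = {X1, X3}, closure = {X1, X2, X3, X4, X5} → lossless.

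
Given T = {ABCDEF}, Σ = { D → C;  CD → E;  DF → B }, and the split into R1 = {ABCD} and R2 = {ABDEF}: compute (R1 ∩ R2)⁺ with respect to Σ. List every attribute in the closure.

R1 ∩ R2 = {ABD}.
D → C applies, adding C
CD → E applies, adding E
Closure: {ABCDE}.

ABCDE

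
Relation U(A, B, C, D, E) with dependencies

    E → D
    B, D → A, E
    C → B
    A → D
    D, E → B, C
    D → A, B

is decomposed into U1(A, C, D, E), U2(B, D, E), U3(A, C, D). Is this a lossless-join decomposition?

Yes

Chase test. Columns are A, B, C, D, E; row i has aⱼ where attribute j ∈ Ui, else bᵢⱼ.
Initial tableau (one row per fragment):
  row 1: a1 b12 a3 a4 a5
  row 2: b21 a2 b23 a4 a5
  row 3: a1 b32 a3 a4 b35
Rows 1 and 3 agree on C; apply C→B and equate their B entries.
Rows 1 and 2 agree on D, E; apply D, E→B, C and equate their B, C entries.
Rows 1 and 2 agree on D; apply D→A, B and equate their A, B entries.
Rows 1 and 3 agree on B, D; apply B, D→A, E and equate their A, E entries.
Row 1 is now all distinguished symbols — the join is lossless.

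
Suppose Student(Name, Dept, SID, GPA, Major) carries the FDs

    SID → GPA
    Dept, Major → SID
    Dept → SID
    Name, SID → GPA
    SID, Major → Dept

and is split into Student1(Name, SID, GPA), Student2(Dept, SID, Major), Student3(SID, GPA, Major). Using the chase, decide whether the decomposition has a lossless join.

Chase test. Columns are Name, Dept, SID, GPA, Major; row i has aⱼ where attribute j ∈ Studenti, else bᵢⱼ.
Initial tableau (one row per fragment):
  row 1: a1 b12 a3 a4 b15
  row 2: b21 a2 a3 b24 a5
  row 3: b31 b32 a3 a4 a5
Rows 1 and 2 agree on SID; apply SID→GPA and equate their GPA entries.
Rows 2 and 3 agree on SID, Major; apply SID, Major→Dept and equate their Dept entries.
No row becomes fully distinguished — the join is lossy.

No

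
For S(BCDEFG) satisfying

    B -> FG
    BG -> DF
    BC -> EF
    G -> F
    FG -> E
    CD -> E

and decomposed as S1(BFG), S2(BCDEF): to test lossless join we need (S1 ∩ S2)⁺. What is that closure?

BDEFG

S1 ∩ S2 = {BF}.
B → FG applies, adding G
BG → DF applies, adding D
FG → E applies, adding E
Closure: {BDEFG}.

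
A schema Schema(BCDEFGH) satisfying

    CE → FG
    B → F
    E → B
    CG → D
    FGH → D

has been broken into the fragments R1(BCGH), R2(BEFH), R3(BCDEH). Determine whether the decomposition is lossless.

Chase test. Columns are BCDEFGH; row i has aⱼ where attribute j ∈ Ri, else bᵢⱼ.
Initial tableau (one row per fragment):
  row 1: a1 a2 b13 b14 b15 a6 a7
  row 2: a1 b22 b23 a4 a5 b26 a7
  row 3: a1 a2 a3 a4 b35 b36 a7
Rows 1 and 2 agree on B; apply B→F and equate their F entries.
Rows 1 and 3 agree on B; apply B→F and equate their F entries.
No row becomes fully distinguished — the join is lossy.

No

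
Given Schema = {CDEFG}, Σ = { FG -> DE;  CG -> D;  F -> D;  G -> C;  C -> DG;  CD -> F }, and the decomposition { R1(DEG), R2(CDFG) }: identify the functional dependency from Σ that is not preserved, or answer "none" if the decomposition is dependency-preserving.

none

FG → DE: restricted closure across fragments reaches DE.
CG → D lies within R2.
F → D lies within R2.
G → C lies within R2.
C → DG lies within R2.
CD → F lies within R2.
Every dependency is enforceable on the fragments, so the decomposition is dependency-preserving.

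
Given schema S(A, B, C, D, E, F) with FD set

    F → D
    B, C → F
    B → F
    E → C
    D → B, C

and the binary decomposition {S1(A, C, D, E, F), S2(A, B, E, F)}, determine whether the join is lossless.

Common attributes: S1 ∩ S2 = {A, E, F}.
Closure of {A, E, F}: F → D applies, adding D; E → C applies, adding C; D → B, C applies, adding B. So (A, E, F)⁺ = {A, B, C, D, E, F}.
This closure contains every attribute of S1, so S1 ∩ S2 → S1. The join is lossless.

Yes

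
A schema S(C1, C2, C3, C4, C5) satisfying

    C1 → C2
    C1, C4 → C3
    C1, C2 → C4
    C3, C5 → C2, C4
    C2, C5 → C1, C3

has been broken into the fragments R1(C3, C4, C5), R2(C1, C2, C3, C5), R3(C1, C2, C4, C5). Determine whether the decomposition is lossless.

Chase test. Columns are C1, C2, C3, C4, C5; row i has aⱼ where attribute j ∈ Ri, else bᵢⱼ.
Initial tableau (one row per fragment):
  row 1: b11 b12 a3 a4 a5
  row 2: a1 a2 a3 b24 a5
  row 3: a1 a2 b33 a4 a5
Rows 2 and 3 agree on C1, C2; apply C1, C2→C4 and equate their C4 entries.
Rows 1 and 2 agree on C3, C5; apply C3, C5→C2, C4 and equate their C2, C4 entries.
Rows 1 and 2 agree on C2, C5; apply C2, C5→C1, C3 and equate their C1, C3 entries.
Rows 1 and 3 agree on C2, C5; apply C2, C5→C1, C3 and equate their C1, C3 entries.
Row 1 is now all distinguished symbols — the join is lossless.

Yes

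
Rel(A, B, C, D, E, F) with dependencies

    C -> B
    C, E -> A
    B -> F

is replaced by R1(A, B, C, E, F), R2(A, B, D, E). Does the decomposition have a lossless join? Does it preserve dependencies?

lossy but dependency-preserving

Lossless test: (A, B, E)⁺ = {A, B, E, F}, which is a superkey of neither fragment — lossy.
Dependency preservation: every FD's attributes lie within a single fragment, so each can be enforced locally — preserved.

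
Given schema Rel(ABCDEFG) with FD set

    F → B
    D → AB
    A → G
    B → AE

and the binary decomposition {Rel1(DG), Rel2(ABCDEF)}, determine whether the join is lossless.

Yes

Common attributes: Rel1 ∩ Rel2 = {D}.
Closure of {D}: D → AB applies, adding AB; A → G applies, adding G; B → AE applies, adding E. So (D)⁺ = {ABDEG}.
This closure contains every attribute of Rel1, so Rel1 ∩ Rel2 → Rel1. The join is lossless.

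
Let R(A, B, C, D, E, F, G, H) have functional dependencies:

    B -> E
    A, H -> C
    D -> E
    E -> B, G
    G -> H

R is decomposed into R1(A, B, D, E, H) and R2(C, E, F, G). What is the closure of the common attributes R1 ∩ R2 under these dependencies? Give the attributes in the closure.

B, E, G, H

R1 ∩ R2 = {E}.
E → B, G applies, adding B, G
G → H applies, adding H
Closure: {B, E, G, H}.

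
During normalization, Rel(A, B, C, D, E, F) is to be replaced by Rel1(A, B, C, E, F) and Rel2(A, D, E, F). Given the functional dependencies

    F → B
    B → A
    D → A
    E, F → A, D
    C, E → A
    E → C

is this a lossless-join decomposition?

Yes

Common attributes: Rel1 ∩ Rel2 = {A, E, F}.
Closure of {A, E, F}: F → B applies, adding B; E, F → A, D applies, adding D; E → C applies, adding C. So (A, E, F)⁺ = {A, B, C, D, E, F}.
This closure contains every attribute of Rel1, so Rel1 ∩ Rel2 → Rel1. The join is lossless.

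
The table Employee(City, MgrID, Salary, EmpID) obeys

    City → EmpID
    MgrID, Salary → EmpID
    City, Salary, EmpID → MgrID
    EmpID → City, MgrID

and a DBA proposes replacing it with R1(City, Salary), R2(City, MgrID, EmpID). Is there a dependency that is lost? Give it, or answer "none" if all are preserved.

MgrID, Salary → EmpID

Check MgrID, Salary → EmpID: no single fragment contains all of {MgrID, Salary, EmpID}, and the restricted closure of {MgrID, Salary} across the fragments never reaches {EmpID}.
City → EmpID is preserved.
City, Salary, EmpID → MgrID is preserved.
EmpID → City, MgrID is preserved.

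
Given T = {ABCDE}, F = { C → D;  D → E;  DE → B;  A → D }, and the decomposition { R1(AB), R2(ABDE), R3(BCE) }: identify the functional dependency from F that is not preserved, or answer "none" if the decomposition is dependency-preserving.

Check C → D: no single fragment contains all of {CD}, and the restricted closure of {C} across the fragments never reaches {D}.
D → E is preserved.
DE → B is preserved.
A → D is preserved.

C → D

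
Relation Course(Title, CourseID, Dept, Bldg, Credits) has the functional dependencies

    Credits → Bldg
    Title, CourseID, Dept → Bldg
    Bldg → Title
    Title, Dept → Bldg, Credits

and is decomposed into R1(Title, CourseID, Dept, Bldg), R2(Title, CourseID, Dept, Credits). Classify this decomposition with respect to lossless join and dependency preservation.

Lossless test: (Title, CourseID, Dept)⁺ = {Title, CourseID, Dept, Bldg, Credits}, which contains all of one fragment — lossless.
Dependency preservation: the restricted closure of {Credits} across the fragments never reaches {Bldg}, so Credits → Bldg cannot be enforced without a join — not preserved.

lossless but not dependency-preserving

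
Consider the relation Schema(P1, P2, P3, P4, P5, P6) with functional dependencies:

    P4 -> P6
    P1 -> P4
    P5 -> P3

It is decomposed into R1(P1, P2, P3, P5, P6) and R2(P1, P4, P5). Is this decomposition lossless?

Yes

Common attributes: R1 ∩ R2 = {P1, P5}.
Closure of {P1, P5}: P1 → P4 applies, adding P4; P5 → P3 applies, adding P3; P4 → P6 applies, adding P6. So (P1, P5)⁺ = {P1, P3, P4, P5, P6}.
This closure contains every attribute of R2, so R1 ∩ R2 → R2. The join is lossless.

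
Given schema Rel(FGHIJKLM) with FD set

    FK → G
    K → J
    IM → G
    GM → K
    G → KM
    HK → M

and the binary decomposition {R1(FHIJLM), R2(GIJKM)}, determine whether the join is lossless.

Common attributes: R1 ∩ R2 = {IJM}.
Closure of {IJM}: IM → G applies, adding G; GM → K applies, adding K. So (IJM)⁺ = {GIJKM}.
This closure contains every attribute of R2, so R1 ∩ R2 → R2. The join is lossless.

Yes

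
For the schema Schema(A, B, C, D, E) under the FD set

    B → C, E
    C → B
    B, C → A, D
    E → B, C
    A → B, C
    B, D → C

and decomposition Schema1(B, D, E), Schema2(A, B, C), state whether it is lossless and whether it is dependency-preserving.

Lossless test: (B)⁺ = {A, B, C, D, E}, which contains all of one fragment — lossless.
Dependency preservation: B → C, E; B, C → A, D; E → B, C; B, D → C are not contained in any single fragment, but the restricted closure of each left-hand side across the fragments still reaches the right-hand side; the remaining FDs each lie inside some fragment. All dependencies are preserved.

lossless and dependency-preserving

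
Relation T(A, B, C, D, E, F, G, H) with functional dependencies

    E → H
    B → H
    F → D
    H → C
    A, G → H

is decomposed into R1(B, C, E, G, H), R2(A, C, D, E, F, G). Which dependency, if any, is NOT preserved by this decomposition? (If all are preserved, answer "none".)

Check A, G → H: no single fragment contains all of {A, G, H}, and the restricted closure of {A, G} across the fragments never reaches {H}.
E → H is preserved.
B → H is preserved.
F → D is preserved.
H → C is preserved.

A, G → H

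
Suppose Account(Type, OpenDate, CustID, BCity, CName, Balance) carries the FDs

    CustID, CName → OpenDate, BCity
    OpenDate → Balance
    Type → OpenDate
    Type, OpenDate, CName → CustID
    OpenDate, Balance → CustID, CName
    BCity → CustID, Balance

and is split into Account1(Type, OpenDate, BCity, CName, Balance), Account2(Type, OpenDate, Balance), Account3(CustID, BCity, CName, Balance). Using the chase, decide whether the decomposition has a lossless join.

Yes

Chase test. Columns are Type, OpenDate, CustID, BCity, CName, Balance; row i has aⱼ where attribute j ∈ Accounti, else bᵢⱼ.
Initial tableau (one row per fragment):
  row 1: a1 a2 b13 a4 a5 a6
  row 2: a1 a2 b23 b24 b25 a6
  row 3: b31 b32 a3 a4 a5 a6
Rows 1 and 2 agree on OpenDate, Balance; apply OpenDate, Balance→CustID, CName and equate their CustID, CName entries.
Rows 1 and 3 agree on BCity; apply BCity→CustID, Balance and equate their CustID, Balance entries.
Rows 1 and 2 agree on CustID, CName; apply CustID, CName→OpenDate, BCity and equate their OpenDate, BCity entries.
Rows 1 and 3 agree on CustID, CName; apply CustID, CName→OpenDate, BCity and equate their OpenDate, BCity entries.
Row 1 is now all distinguished symbols — the join is lossless.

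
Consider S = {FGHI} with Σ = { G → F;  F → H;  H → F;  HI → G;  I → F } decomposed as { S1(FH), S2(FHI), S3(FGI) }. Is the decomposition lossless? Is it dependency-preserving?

Lossless test (chase): Rows 1 and 3 agree on F; apply F→H and equate their H entries. Rows 2 and 3 agree on HI; apply HI→G and equate their G entries. Row 2 is now all distinguished symbols — the join is lossless.
Dependency preservation: HI → G is not contained in any single fragment, but the restricted closure of its left-hand side across the fragments still reaches the right-hand side; the remaining FDs each lie inside some fragment. All dependencies are preserved.

lossless and dependency-preserving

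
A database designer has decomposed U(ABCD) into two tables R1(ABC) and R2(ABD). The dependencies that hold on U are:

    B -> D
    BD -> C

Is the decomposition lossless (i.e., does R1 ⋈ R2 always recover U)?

Common attributes: R1 ∩ R2 = {AB}.
Closure of {AB}: B → D applies, adding D; BD → C applies, adding C. So (AB)⁺ = {ABCD}.
This closure contains every attribute of R1, so R1 ∩ R2 → R1. The join is lossless.

Yes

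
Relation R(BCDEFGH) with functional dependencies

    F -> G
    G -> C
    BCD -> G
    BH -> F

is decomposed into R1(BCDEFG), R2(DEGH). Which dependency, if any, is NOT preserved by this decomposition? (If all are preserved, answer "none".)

Check BH → F: no single fragment contains all of {BFH}, and the restricted closure of {BH} across the fragments never reaches {F}.
F → G is preserved.
G → C is preserved.
BCD → G is preserved.

BH -> F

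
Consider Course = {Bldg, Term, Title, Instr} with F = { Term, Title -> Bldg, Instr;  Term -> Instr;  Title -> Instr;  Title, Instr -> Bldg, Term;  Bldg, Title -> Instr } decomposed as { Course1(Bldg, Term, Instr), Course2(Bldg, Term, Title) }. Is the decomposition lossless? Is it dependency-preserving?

lossless and dependency-preserving

Lossless test: (Bldg, Term)⁺ = {Bldg, Term, Instr}, which contains all of one fragment — lossless.
Dependency preservation: Term, Title → Bldg, Instr; Title → Instr; Title, Instr → Bldg, Term; Bldg, Title → Instr are not contained in any single fragment, but the restricted closure of each left-hand side across the fragments still reaches the right-hand side; the remaining FDs each lie inside some fragment. All dependencies are preserved.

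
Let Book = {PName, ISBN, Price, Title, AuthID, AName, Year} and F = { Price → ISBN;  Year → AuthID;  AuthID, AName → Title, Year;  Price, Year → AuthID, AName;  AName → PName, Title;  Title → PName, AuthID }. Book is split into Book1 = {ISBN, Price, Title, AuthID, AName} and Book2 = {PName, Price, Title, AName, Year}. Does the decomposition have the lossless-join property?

Yes

Common attributes: Book1 ∩ Book2 = {Price, Title, AName}.
Closure of {Price, Title, AName}: Price → ISBN applies, adding ISBN; AName → PName, Title applies, adding PName; Title → PName, AuthID applies, adding AuthID; AuthID, AName → Title, Year applies, adding Year. So (Price, Title, AName)⁺ = {PName, ISBN, Price, Title, AuthID, AName, Year}.
This closure contains every attribute of Book1, so Book1 ∩ Book2 → Book1. The join is lossless.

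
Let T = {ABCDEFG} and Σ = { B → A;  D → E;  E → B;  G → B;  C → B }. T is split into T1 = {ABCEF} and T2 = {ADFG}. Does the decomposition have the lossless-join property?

No

Common attributes: T1 ∩ T2 = {AF}.
No dependency enlarges {AF}, so (AF)⁺ = {AF}.
The closure contains neither all of T1 = {ABCEF} nor all of T2 = {ADFG}, so the common attributes are not a superkey of either fragment. The join is lossy.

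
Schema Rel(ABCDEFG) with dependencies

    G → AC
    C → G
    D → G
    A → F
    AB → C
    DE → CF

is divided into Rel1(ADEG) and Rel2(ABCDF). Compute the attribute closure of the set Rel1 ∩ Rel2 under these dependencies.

Rel1 ∩ Rel2 = {AD}.
D → G applies, adding G
A → F applies, adding F
G → AC applies, adding C
Closure: {ACDFG}.

ACDFG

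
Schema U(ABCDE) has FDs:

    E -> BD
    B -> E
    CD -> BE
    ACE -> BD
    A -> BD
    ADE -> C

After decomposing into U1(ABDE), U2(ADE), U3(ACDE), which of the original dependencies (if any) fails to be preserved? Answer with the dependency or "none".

none

E → BD lies within U1.
B → E lies within U1.
CD → BE: restricted closure across fragments reaches BE.
ACE → BD: restricted closure across fragments reaches BD.
A → BD lies within U1.
ADE → C lies within U3.
Every dependency is enforceable on the fragments, so the decomposition is dependency-preserving.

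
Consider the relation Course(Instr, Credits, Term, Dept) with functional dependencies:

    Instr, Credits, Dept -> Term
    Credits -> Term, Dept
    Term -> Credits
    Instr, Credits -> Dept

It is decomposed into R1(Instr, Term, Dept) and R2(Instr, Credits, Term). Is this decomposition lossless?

Common attributes: R1 ∩ R2 = {Instr, Term}.
Closure of {Instr, Term}: Term → Credits applies, adding Credits; Instr, Credits → Dept applies, adding Dept. So (Instr, Term)⁺ = {Instr, Credits, Term, Dept}.
This closure contains every attribute of R1, so R1 ∩ R2 → R1. The join is lossless.

Yes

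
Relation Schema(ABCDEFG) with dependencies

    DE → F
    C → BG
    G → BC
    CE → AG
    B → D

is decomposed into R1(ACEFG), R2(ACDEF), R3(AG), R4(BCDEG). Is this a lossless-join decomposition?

Yes

Chase test. Columns are ABCDEFG; row i has aⱼ where attribute j ∈ Ri, else bᵢⱼ.
Initial tableau (one row per fragment):
  row 1: a1 b12 a3 b14 a5 a6 a7
  row 2: a1 b22 a3 a4 a5 a6 b27
  row 3: a1 b32 b33 b34 b35 b36 a7
  row 4: b41 a2 a3 a4 a5 b46 a7
Rows 2 and 4 agree on DE; apply DE→F and equate their F entries.
Rows 1 and 2 agree on C; apply C→BG and equate their BG entries.
Rows 1 and 4 agree on C; apply C→BG and equate their BG entries.
Rows 1 and 3 agree on G; apply G→BC and equate their BC entries.
Rows 1 and 4 agree on CE; apply CE→AG and equate their AG entries.
Rows 1 and 2 agree on B; apply B→D and equate their D entries.
Rows 1 and 3 agree on B; apply B→D and equate their D entries.
Row 1 is now all distinguished symbols — the join is lossless.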